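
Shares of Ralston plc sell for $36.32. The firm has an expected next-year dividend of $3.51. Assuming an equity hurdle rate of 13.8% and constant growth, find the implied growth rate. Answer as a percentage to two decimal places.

From P₀ = D₁/(r − g), the implied growth is g = r − D₁/P₀.
g = 0.138 − 3.51/36.32 = 0.138 − 0.09664 = 0.04136

4.14%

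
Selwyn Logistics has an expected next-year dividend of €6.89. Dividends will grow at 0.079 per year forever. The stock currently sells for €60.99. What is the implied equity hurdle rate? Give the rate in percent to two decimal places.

19.20%

Rearranging the constant-growth DDM: r = D₁/P₀ + g.
r = 6.8900 / 60.99 + 0.079 = 0.11297 + 0.079 = 0.19197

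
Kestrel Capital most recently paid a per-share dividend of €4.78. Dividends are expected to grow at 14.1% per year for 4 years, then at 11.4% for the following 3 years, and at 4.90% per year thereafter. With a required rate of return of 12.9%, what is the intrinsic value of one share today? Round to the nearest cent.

€97.01

Three-stage DDM. Project D₁…D_7; terminal Gordon value at t=7 with g = 0.049; discount at r = 0.129.
D_1 = 5.4540
D_2 = 6.2230
D_3 = 7.1004
D_4 = 8.1016
D_5 = 9.0252
D_6 = 10.0540
D_7 = 11.2002
TV_7 = 11.7490/(0.129−0.049) = 146.8627
P₀ = Σ Dₜ/(1+r)ᵗ + TV_7/(1+r)^7 = 97.0126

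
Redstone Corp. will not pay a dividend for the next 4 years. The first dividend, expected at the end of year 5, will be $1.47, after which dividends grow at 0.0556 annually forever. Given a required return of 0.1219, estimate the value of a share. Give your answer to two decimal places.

$14.00

Deferred-dividend DDM. At t=4 the remaining stream is a growing perpetuity with first payment D_5 = 1.47.
V_4 = D_5/(r−g) = 1.47/(0.1219−0.0556) = 22.1719
P₀ = V_4/(1+r)^4 = 22.1719/(1+0.1219)^4 = 13.9955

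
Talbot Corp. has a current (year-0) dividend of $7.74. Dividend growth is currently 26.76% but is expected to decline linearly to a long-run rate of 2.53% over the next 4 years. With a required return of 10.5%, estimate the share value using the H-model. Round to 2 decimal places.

H-model: P₀ = D₀[(1+g_L) + H(g_S−g_L)]/(r−g_L), with H = 4/2 = 2.
P₀ = 7.74 × [(1+0.0253) + 2×(0.2676−0.0253)] / (0.105−0.0253)
   = 7.74 × 1.5099 / 0.0797 = 146.6327

$146.63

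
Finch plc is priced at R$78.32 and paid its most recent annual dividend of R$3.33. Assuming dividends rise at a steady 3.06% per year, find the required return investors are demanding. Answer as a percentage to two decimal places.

Rearranging the constant-growth DDM: r = D₁/P₀ + g.
D₁ = 3.33 × (1 + 0.0306) = 3.4319.
r = 3.4319 / 78.32 + 0.0306 = 0.04382 + 0.0306 = 0.07442

7.44%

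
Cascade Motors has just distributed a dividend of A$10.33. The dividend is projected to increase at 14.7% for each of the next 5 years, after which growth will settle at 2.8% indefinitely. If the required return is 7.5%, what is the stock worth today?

A$375.45

Two-stage DDM. Project D₁…D_5 at 0.147, terminal growth 0.028, discount at r = 0.075.
D_1 = 11.8485
D_2 = 13.5902
D_3 = 15.5880
D_4 = 17.8794
D_5 = 20.5077
Terminal value at t=5: TV = D_6/(r−g) = 21.0819/(0.075−0.028) = 448.5519
P₀ = 11.8485/(1+0.075)^1 + 13.5902/(1+0.075)^2 + 15.5880/(1+0.075)^3 + 17.8794/(1+0.075)^4 + 20.5077/(1+0.075)^5 + 448.5519/(1+0.075)^5 = 375.4453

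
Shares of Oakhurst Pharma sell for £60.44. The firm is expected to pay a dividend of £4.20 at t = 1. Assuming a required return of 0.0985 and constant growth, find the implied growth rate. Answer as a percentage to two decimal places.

2.90%

From P₀ = D₁/(r − g), the implied growth is g = r − D₁/P₀.
g = 0.0985 − 4.20/60.44 = 0.0985 − 0.06949 = 0.02901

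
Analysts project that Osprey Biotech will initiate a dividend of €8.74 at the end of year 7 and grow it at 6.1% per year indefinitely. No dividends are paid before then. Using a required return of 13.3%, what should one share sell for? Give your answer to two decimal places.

€57.39

Deferred-dividend DDM. At t=6 the remaining stream is a growing perpetuity with first payment D_7 = 8.74.
V_6 = D_7/(r−g) = 8.74/(0.133−0.061) = 121.3889
P₀ = V_6/(1+r)^6 = 121.3889/(1+0.133)^6 = 57.3851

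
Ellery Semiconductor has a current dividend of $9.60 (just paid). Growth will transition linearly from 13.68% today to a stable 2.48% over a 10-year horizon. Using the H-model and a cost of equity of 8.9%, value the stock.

H-model: P₀ = D₀[(1+g_L) + H(g_S−g_L)]/(r−g_L), with H = 10/2 = 5.
P₀ = 9.60 × [(1+0.0248) + 5×(0.1368−0.0248)] / (0.089−0.0248)
   = 9.60 × 1.5848 / 0.0642 = 236.9794

$236.98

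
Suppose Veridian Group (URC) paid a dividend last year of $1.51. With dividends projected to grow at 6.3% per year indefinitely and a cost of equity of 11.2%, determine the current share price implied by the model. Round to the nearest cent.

Gordon growth model: P₀ = D₁/(r − g). D₁ = 1.51 × (1 + 0.063) = 1.6051.
P₀ = 1.6051 / (0.112 − 0.063) = 1.6051 / 0.049 = 32.7578

$32.76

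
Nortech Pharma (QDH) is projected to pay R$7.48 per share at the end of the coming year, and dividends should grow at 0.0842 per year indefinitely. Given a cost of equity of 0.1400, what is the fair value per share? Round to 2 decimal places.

Gordon growth model: P₀ = D₁/(r − g), with D₁ = 7.48 given directly.
P₀ = 7.4800 / (0.14 − 0.0842) = 7.4800 / 0.0558 = 134.0502

R$134.05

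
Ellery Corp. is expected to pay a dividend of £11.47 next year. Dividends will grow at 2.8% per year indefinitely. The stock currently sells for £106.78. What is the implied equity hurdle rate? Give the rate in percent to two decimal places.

Rearranging the constant-growth DDM: r = D₁/P₀ + g.
r = 11.4700 / 106.78 + 0.028 = 0.10742 + 0.028 = 0.13542

13.54%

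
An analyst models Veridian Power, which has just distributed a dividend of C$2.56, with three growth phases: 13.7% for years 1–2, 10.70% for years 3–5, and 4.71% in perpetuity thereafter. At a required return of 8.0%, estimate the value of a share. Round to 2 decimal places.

Three-stage DDM. Project D₁…D_5; terminal Gordon value at t=5 with g = 0.0471; discount at r = 0.08.
D_1 = 2.9107
D_2 = 3.3095
D_3 = 3.6636
D_4 = 4.0556
D_5 = 4.4896
TV_5 = 4.7010/(0.08−0.0471) = 142.8881
P₀ = Σ Dₜ/(1+r)ᵗ + TV_5/(1+r)^5 = 111.7245

C$111.72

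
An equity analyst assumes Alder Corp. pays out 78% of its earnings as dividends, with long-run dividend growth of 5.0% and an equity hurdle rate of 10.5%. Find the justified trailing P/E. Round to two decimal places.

14.89

Justified trailing P/E = b(1+g)/(r−g) = 0.78×(1+0.05)/(0.105−0.05) = 14.8909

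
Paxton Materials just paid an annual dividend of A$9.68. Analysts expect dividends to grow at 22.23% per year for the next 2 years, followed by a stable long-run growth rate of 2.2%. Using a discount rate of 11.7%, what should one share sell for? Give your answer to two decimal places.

A$146.88

Two-stage DDM. Project D₁…D_2 at 0.2223, terminal growth 0.022, discount at r = 0.117.
D_1 = 11.8319
D_2 = 14.4621
Terminal value at t=2: TV = D_3/(r−g) = 14.7803/(0.117−0.022) = 155.5816
P₀ = 11.8319/(1+0.117)^1 + 14.4621/(1+0.117)^2 + 155.5816/(1+0.117)^2 = 146.8795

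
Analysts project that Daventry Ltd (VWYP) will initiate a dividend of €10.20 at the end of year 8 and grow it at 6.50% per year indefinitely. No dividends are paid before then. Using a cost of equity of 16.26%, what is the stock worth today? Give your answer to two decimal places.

Deferred-dividend DDM. At t=7 the remaining stream is a growing perpetuity with first payment D_8 = 10.20.
V_7 = D_8/(r−g) = 10.20/(0.1626−0.065) = 104.5082
P₀ = V_7/(1+r)^7 = 104.5082/(1+0.1626)^7 = 36.4031

€36.40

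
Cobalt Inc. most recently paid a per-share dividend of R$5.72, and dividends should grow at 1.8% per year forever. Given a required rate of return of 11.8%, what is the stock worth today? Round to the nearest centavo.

R$58.23

Gordon growth model: P₀ = D₁/(r − g). D₁ = 5.72 × (1 + 0.018) = 5.8230.
P₀ = 5.8230 / (0.118 − 0.018) = 5.8230 / 0.1 = 58.2296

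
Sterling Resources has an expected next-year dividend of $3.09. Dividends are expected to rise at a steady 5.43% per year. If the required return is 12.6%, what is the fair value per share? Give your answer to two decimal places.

Gordon growth model: P₀ = D₁/(r − g), with D₁ = 3.09 given directly.
P₀ = 3.0900 / (0.126 − 0.0543) = 3.0900 / 0.0717 = 43.0962

$43.10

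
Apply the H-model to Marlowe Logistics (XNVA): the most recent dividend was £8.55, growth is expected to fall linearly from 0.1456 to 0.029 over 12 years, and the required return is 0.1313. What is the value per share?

£144.47

H-model: P₀ = D₀[(1+g_L) + H(g_S−g_L)]/(r−g_L), with H = 12/2 = 6.
P₀ = 8.55 × [(1+0.029) + 6×(0.1456−0.029)] / (0.1313−0.029)
   = 8.55 × 1.7286 / 0.1023 = 144.4724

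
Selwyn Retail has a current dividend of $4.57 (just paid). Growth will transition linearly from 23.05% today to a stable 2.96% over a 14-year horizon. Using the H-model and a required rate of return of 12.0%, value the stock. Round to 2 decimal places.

$123.14

H-model: P₀ = D₀[(1+g_L) + H(g_S−g_L)]/(r−g_L), with H = 14/2 = 7.
P₀ = 4.57 × [(1+0.0296) + 7×(0.2305−0.0296)] / (0.12−0.0296)
   = 4.57 × 2.4359 / 0.0904 = 123.1423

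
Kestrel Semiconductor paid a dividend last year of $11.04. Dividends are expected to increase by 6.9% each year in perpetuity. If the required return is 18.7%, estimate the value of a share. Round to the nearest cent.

Gordon growth model: P₀ = D₁/(r − g). D₁ = 11.04 × (1 + 0.069) = 11.8018.
P₀ = 11.8018 / (0.187 − 0.069) = 11.8018 / 0.118 = 100.0149

$100.01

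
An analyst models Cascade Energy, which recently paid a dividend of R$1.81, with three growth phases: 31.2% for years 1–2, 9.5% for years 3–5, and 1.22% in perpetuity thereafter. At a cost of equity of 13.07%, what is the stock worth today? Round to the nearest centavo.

R$30.30

Three-stage DDM. Project D₁…D_5; terminal Gordon value at t=5 with g = 0.0122; discount at r = 0.1307.
D_1 = 2.3747
D_2 = 3.1156
D_3 = 3.4116
D_4 = 3.7357
D_5 = 4.0906
TV_5 = 4.1405/(0.1307−0.0122) = 34.9411
P₀ = Σ Dₜ/(1+r)ᵗ + TV_5/(1+r)^5 = 30.3021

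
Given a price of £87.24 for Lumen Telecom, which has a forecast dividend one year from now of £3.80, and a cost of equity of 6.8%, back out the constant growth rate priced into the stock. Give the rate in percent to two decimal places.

From P₀ = D₁/(r − g), the implied growth is g = r − D₁/P₀.
g = 0.068 − 3.80/87.24 = 0.068 − 0.04356 = 0.02444

2.44%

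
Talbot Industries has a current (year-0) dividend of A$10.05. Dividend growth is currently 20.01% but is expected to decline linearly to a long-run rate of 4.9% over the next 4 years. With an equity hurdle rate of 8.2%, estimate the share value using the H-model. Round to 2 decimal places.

H-model: P₀ = D₀[(1+g_L) + H(g_S−g_L)]/(r−g_L), with H = 4/2 = 2.
P₀ = 10.05 × [(1+0.049) + 2×(0.2001−0.049)] / (0.082−0.049)
   = 10.05 × 1.3512 / 0.033 = 411.5018

A$411.50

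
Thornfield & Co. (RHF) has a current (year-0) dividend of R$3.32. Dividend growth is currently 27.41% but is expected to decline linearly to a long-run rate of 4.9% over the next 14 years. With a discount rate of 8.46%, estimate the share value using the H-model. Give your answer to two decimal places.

R$244.78

H-model: P₀ = D₀[(1+g_L) + H(g_S−g_L)]/(r−g_L), with H = 14/2 = 7.
P₀ = 3.32 × [(1+0.049) + 7×(0.2741−0.049)] / (0.0846−0.049)
   = 3.32 × 2.6247 / 0.0356 = 244.7754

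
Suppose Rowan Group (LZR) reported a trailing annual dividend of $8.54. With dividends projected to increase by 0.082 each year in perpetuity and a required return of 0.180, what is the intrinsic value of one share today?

$94.29

Gordon growth model: P₀ = D₁/(r − g). D₁ = 8.54 × (1 + 0.082) = 9.2403.
P₀ = 9.2403 / (0.18 − 0.082) = 9.2403 / 0.098 = 94.2886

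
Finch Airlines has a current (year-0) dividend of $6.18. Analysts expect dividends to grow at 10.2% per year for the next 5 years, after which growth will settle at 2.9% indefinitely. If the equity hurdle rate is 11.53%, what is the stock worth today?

$99.21

Two-stage DDM. Project D₁…D_5 at 0.102, terminal growth 0.029, discount at r = 0.1153.
D_1 = 6.8104
D_2 = 7.5050
D_3 = 8.2705
D_4 = 9.1141
D_5 = 10.0438
Terminal value at t=5: TV = D_6/(r−g) = 10.3350/(0.1153−0.029) = 119.7570
P₀ = 6.8104/(1+0.1153)^1 + 7.5050/(1+0.1153)^2 + 8.2705/(1+0.1153)^3 + 9.1141/(1+0.1153)^4 + 10.0438/(1+0.1153)^5 + 119.7570/(1+0.1153)^5 = 99.2093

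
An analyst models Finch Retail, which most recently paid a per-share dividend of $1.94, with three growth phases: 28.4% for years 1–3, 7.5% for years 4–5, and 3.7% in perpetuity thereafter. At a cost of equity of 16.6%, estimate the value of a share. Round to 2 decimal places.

$29.37

Three-stage DDM. Project D₁…D_5; terminal Gordon value at t=5 with g = 0.037; discount at r = 0.166.
D_1 = 2.4910
D_2 = 3.1984
D_3 = 4.1067
D_4 = 4.4147
D_5 = 4.7458
TV_5 = 4.9214/(0.166−0.037) = 38.1507
P₀ = Σ Dₜ/(1+r)ᵗ + TV_5/(1+r)^5 = 29.3714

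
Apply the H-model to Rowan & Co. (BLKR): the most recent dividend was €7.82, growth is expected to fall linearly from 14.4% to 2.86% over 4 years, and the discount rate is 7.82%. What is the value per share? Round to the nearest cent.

€198.56

H-model: P₀ = D₀[(1+g_L) + H(g_S−g_L)]/(r−g_L), with H = 4/2 = 2.
P₀ = 7.82 × [(1+0.0286) + 2×(0.144−0.0286)] / (0.0782−0.0286)
   = 7.82 × 1.2594 / 0.0496 = 198.5586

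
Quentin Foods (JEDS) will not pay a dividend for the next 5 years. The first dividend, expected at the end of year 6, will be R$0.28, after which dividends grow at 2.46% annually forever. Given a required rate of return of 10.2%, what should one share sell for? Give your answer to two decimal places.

R$2.23

Deferred-dividend DDM. At t=5 the remaining stream is a growing perpetuity with first payment D_6 = 0.28.
V_5 = D_6/(r−g) = 0.28/(0.102−0.0246) = 3.6176
P₀ = V_5/(1+r)^5 = 3.6176/(1+0.102)^5 = 2.2259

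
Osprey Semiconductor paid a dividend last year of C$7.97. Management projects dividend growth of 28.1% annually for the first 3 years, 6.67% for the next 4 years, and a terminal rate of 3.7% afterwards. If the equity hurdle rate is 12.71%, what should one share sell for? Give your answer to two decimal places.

Three-stage DDM. Project D₁…D_7; terminal Gordon value at t=7 with g = 0.037; discount at r = 0.1271.
D_1 = 10.2096
D_2 = 13.0785
D_3 = 16.7535
D_4 = 17.8710
D_5 = 19.0630
D_6 = 20.3345
D_7 = 21.6908
TV_7 = 22.4933/(0.1271−0.037) = 249.6484
P₀ = Σ Dₜ/(1+r)ᵗ + TV_7/(1+r)^7 = 179.9563

C$179.96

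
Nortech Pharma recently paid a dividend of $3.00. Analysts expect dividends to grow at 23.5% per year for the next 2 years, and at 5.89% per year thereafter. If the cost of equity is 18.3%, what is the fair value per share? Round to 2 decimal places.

$34.30

Two-stage DDM. Project D₁…D_2 at 0.235, terminal growth 0.0589, discount at r = 0.183.
D_1 = 3.7050
D_2 = 4.5757
Terminal value at t=2: TV = D_3/(r−g) = 4.8452/(0.183−0.0589) = 39.0426
P₀ = 3.7050/(1+0.183)^1 + 4.5757/(1+0.183)^2 + 39.0426/(1+0.183)^2 = 34.2991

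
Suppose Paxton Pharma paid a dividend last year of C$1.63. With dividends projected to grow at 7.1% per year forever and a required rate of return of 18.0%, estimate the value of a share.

Gordon growth model: P₀ = D₁/(r − g). D₁ = 1.63 × (1 + 0.071) = 1.7457.
P₀ = 1.7457 / (0.18 − 0.071) = 1.7457 / 0.109 = 16.0159

C$16.02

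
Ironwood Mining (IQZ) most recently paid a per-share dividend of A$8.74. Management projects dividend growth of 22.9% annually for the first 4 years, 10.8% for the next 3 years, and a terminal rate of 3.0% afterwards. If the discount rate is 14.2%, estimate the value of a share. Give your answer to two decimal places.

A$173.73

Three-stage DDM. Project D₁…D_7; terminal Gordon value at t=7 with g = 0.03; discount at r = 0.142.
D_1 = 10.7415
D_2 = 13.2013
D_3 = 16.2243
D_4 = 19.9397
D_5 = 22.0932
D_6 = 24.4793
D_7 = 27.1230
TV_7 = 27.9367/(0.142−0.03) = 249.4350
P₀ = Σ Dₜ/(1+r)ᵗ + TV_7/(1+r)^7 = 173.7304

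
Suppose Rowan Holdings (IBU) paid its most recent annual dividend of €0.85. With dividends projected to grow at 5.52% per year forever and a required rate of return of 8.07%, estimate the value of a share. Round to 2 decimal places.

Gordon growth model: P₀ = D₁/(r − g). D₁ = 0.85 × (1 + 0.0552) = 0.8969.
P₀ = 0.8969 / (0.0807 − 0.0552) = 0.8969 / 0.0255 = 35.1733

€35.17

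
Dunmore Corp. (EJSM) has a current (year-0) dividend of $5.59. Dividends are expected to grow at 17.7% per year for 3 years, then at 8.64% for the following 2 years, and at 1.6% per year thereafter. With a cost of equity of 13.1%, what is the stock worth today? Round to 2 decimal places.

$81.39

Three-stage DDM. Project D₁…D_5; terminal Gordon value at t=5 with g = 0.016; discount at r = 0.131.
D_1 = 6.5794
D_2 = 7.7440
D_3 = 9.1147
D_4 = 9.9022
D_5 = 10.7577
TV_5 = 10.9299/(0.131−0.016) = 95.0422
P₀ = Σ Dₜ/(1+r)ᵗ + TV_5/(1+r)^5 = 81.3938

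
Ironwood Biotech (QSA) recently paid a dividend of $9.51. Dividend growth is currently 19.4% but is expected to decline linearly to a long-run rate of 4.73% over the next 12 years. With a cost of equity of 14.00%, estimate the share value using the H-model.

H-model: P₀ = D₀[(1+g_L) + H(g_S−g_L)]/(r−g_L), with H = 12/2 = 6.
P₀ = 9.51 × [(1+0.0473) + 6×(0.194−0.0473)] / (0.14−0.0473)
   = 9.51 × 1.9275 / 0.0927 = 197.7403

$197.74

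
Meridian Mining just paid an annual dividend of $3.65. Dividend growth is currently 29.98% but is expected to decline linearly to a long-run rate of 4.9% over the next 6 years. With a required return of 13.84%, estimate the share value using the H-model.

H-model: P₀ = D₀[(1+g_L) + H(g_S−g_L)]/(r−g_L), with H = 6/2 = 3.
P₀ = 3.65 × [(1+0.049) + 3×(0.2998−0.049)] / (0.1384−0.049)
   = 3.65 × 1.8014 / 0.0894 = 73.5471

$73.55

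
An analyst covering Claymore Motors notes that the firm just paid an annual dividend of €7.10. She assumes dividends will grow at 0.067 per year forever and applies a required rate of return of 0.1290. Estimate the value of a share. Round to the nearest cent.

€122.19

Gordon growth model: P₀ = D₁/(r − g). D₁ = 7.10 × (1 + 0.067) = 7.5757.
P₀ = 7.5757 / (0.129 − 0.067) = 7.5757 / 0.062 = 122.1887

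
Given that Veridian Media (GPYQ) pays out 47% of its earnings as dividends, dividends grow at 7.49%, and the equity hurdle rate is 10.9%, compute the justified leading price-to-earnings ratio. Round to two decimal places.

Justified leading P/E = b/(r−g) = 0.47/(0.109−0.0749) = 13.7830

13.78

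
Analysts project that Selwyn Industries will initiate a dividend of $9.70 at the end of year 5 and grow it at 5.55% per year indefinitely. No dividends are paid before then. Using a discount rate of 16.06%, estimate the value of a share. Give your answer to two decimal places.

$50.87

Deferred-dividend DDM. At t=4 the remaining stream is a growing perpetuity with first payment D_5 = 9.70.
V_4 = D_5/(r−g) = 9.70/(0.1606−0.0555) = 92.2931
P₀ = V_4/(1+r)^4 = 92.2931/(1+0.1606)^4 = 50.8673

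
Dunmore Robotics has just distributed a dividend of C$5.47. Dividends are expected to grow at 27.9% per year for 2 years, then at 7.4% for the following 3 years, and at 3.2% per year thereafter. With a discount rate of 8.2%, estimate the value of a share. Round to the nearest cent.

Three-stage DDM. Project D₁…D_5; terminal Gordon value at t=5 with g = 0.032; discount at r = 0.082.
D_1 = 6.9961
D_2 = 8.9481
D_3 = 9.6102
D_4 = 10.3214
D_5 = 11.0851
TV_5 = 11.4399/(0.082−0.032) = 228.7973
P₀ = Σ Dₜ/(1+r)ᵗ + TV_5/(1+r)^5 = 190.9830

C$190.98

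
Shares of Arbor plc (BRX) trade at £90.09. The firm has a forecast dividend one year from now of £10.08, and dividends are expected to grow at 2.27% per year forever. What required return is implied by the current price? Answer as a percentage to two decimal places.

Rearranging the constant-growth DDM: r = D₁/P₀ + g.
r = 10.0800 / 90.09 + 0.0227 = 0.11189 + 0.0227 = 0.13459

13.46%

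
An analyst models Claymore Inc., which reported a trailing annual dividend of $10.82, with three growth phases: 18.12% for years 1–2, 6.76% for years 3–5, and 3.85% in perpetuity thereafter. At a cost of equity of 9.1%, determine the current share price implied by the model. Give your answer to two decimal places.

$295.92

Three-stage DDM. Project D₁…D_5; terminal Gordon value at t=5 with g = 0.0385; discount at r = 0.091.
D_1 = 12.7806
D_2 = 15.0964
D_3 = 16.1169
D_4 = 17.2064
D_5 = 18.3696
TV_5 = 19.0768/(0.091−0.0385) = 363.3683
P₀ = Σ Dₜ/(1+r)ᵗ + TV_5/(1+r)^5 = 295.9220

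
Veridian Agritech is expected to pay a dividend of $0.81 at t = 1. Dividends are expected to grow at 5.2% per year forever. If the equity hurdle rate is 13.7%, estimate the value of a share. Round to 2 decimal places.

Gordon growth model: P₀ = D₁/(r − g), with D₁ = 0.81 given directly.
P₀ = 0.8100 / (0.137 − 0.052) = 0.8100 / 0.085 = 9.5294

$9.53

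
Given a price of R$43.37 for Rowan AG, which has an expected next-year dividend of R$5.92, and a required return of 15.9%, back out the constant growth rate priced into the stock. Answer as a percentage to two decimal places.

2.25%

From P₀ = D₁/(r − g), the implied growth is g = r − D₁/P₀.
g = 0.159 − 5.92/43.37 = 0.159 − 0.13650 = 0.02250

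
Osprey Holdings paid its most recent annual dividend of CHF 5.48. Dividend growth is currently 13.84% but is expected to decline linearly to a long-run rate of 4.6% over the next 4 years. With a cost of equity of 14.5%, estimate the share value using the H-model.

H-model: P₀ = D₀[(1+g_L) + H(g_S−g_L)]/(r−g_L), with H = 4/2 = 2.
P₀ = 5.48 × [(1+0.046) + 2×(0.1384−0.046)] / (0.145−0.046)
   = 5.48 × 1.2308 / 0.099 = 68.1291

CHF 68.13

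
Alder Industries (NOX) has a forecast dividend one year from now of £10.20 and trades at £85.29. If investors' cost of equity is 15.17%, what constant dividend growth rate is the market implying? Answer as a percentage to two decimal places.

From P₀ = D₁/(r − g), the implied growth is g = r − D₁/P₀.
g = 0.1517 − 10.20/85.29 = 0.1517 − 0.11959 = 0.03211

3.21%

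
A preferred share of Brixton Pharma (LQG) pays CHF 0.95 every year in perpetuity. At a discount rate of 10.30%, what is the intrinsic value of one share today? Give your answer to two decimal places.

Zero-growth DDM (perpetuity): P₀ = D/r = 0.95 / 0.103 = 9.2233

CHF 9.22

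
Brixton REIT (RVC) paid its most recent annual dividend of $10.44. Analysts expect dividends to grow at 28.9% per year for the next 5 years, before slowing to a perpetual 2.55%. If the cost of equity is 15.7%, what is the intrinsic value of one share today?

$212.76

Two-stage DDM. Project D₁…D_5 at 0.289, terminal growth 0.0255, discount at r = 0.157.
D_1 = 13.4572
D_2 = 17.3463
D_3 = 22.3594
D_4 = 28.8212
D_5 = 37.1505
Terminal value at t=5: TV = D_6/(r−g) = 38.0979/(0.157−0.0255) = 289.7177
P₀ = 13.4572/(1+0.157)^1 + 17.3463/(1+0.157)^2 + 22.3594/(1+0.157)^3 + 28.8212/(1+0.157)^4 + 37.1505/(1+0.157)^5 + 289.7177/(1+0.157)^5 = 212.7633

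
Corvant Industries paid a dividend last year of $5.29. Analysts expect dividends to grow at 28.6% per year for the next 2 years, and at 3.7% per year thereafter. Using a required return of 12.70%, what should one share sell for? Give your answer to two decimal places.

Two-stage DDM. Project D₁…D_2 at 0.286, terminal growth 0.037, discount at r = 0.127.
D_1 = 6.8029
D_2 = 8.7486
Terminal value at t=2: TV = D_3/(r−g) = 9.0723/(0.127−0.037) = 100.8031
P₀ = 6.8029/(1+0.127)^1 + 8.7486/(1+0.127)^2 + 100.8031/(1+0.127)^2 = 92.2887

$92.29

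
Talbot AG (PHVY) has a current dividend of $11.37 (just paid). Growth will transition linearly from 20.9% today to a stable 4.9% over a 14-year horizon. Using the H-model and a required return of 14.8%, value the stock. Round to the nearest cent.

H-model: P₀ = D₀[(1+g_L) + H(g_S−g_L)]/(r−g_L), with H = 14/2 = 7.
P₀ = 11.37 × [(1+0.049) + 7×(0.209−0.049)] / (0.148−0.049)
   = 11.37 × 2.1690 / 0.099 = 249.1064

$249.11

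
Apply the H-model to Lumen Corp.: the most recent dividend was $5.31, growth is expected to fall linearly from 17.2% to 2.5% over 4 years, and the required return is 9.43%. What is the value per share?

H-model: P₀ = D₀[(1+g_L) + H(g_S−g_L)]/(r−g_L), with H = 4/2 = 2.
P₀ = 5.31 × [(1+0.025) + 2×(0.172−0.025)] / (0.0943−0.025)
   = 5.31 × 1.3190 / 0.0693 = 101.0662

$101.07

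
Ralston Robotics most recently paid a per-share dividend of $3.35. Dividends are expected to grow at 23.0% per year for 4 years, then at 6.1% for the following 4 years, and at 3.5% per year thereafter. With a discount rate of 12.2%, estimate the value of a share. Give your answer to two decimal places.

Three-stage DDM. Project D₁…D_8; terminal Gordon value at t=8 with g = 0.035; discount at r = 0.122.
D_1 = 4.1205
D_2 = 5.0682
D_3 = 6.2339
D_4 = 7.6677
D_5 = 8.1354
D_6 = 8.6317
D_7 = 9.1582
D_8 = 9.7169
TV_8 = 10.0570/(0.122−0.035) = 115.5974
P₀ = Σ Dₜ/(1+r)ᵗ + TV_8/(1+r)^8 = 79.8384

$79.84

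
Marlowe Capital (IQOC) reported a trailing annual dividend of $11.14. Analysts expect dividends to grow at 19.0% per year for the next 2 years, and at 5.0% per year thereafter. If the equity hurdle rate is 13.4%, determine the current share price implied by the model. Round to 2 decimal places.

$177.30

Two-stage DDM. Project D₁…D_2 at 0.19, terminal growth 0.05, discount at r = 0.134.
D_1 = 13.2566
D_2 = 15.7754
Terminal value at t=2: TV = D_3/(r−g) = 16.5641/(0.134−0.05) = 197.1919
P₀ = 13.2566/(1+0.134)^1 + 15.7754/(1+0.134)^2 + 197.1919/(1+0.134)^2 = 177.3002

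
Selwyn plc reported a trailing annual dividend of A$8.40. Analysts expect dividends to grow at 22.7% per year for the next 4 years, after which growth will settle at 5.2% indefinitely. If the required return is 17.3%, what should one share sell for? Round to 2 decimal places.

A$125.09

Two-stage DDM. Project D₁…D_4 at 0.227, terminal growth 0.052, discount at r = 0.173.
D_1 = 10.3068
D_2 = 12.6464
D_3 = 15.5172
D_4 = 19.0396
Terminal value at t=4: TV = D_5/(r−g) = 20.0296/(0.173−0.052) = 165.5343
P₀ = 10.3068/(1+0.173)^1 + 12.6464/(1+0.173)^2 + 15.5172/(1+0.173)^3 + 19.0396/(1+0.173)^4 + 165.5343/(1+0.173)^4 = 125.0863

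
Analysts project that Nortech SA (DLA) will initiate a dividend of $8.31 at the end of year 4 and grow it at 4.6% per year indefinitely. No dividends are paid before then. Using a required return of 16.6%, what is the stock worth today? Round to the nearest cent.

$43.68

Deferred-dividend DDM. At t=3 the remaining stream is a growing perpetuity with first payment D_4 = 8.31.
V_3 = D_4/(r−g) = 8.31/(0.166−0.046) = 69.2500
P₀ = V_3/(1+r)^3 = 69.2500/(1+0.166)^3 = 43.6842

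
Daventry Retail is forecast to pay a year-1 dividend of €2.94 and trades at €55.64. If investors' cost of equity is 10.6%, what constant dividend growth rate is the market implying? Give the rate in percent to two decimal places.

From P₀ = D₁/(r − g), the implied growth is g = r − D₁/P₀.
g = 0.106 − 2.94/55.64 = 0.106 − 0.05284 = 0.05316

5.32%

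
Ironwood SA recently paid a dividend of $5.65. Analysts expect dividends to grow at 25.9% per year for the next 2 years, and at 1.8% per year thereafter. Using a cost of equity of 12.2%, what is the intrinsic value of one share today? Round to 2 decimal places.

Two-stage DDM. Project D₁…D_2 at 0.259, terminal growth 0.018, discount at r = 0.122.
D_1 = 7.1133
D_2 = 8.9557
Terminal value at t=2: TV = D_3/(r−g) = 9.1169/(0.122−0.018) = 87.6626
P₀ = 7.1133/(1+0.122)^1 + 8.9557/(1+0.122)^2 + 87.6626/(1+0.122)^2 = 83.0891

$83.09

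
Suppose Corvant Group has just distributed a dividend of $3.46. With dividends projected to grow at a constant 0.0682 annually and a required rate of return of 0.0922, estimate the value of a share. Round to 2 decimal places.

$154.00

Gordon growth model: P₀ = D₁/(r − g). D₁ = 3.46 × (1 + 0.0682) = 3.6960.
P₀ = 3.6960 / (0.0922 − 0.0682) = 3.6960 / 0.024 = 153.9988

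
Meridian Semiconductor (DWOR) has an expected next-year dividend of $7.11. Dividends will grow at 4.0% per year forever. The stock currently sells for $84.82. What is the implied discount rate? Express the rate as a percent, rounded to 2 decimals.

12.38%

Rearranging the constant-growth DDM: r = D₁/P₀ + g.
r = 7.1100 / 84.82 + 0.04 = 0.08382 + 0.04 = 0.12382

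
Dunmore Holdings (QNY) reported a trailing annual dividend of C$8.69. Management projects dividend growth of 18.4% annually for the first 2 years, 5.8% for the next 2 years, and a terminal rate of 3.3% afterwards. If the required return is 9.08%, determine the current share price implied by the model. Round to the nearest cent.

Three-stage DDM. Project D₁…D_4; terminal Gordon value at t=4 with g = 0.033; discount at r = 0.0908.
D_1 = 10.2890
D_2 = 12.1821
D_3 = 12.8887
D_4 = 13.6362
TV_4 = 14.0862/(0.0908−0.033) = 243.7064
P₀ = Σ Dₜ/(1+r)ᵗ + TV_4/(1+r)^4 = 211.3753

C$211.38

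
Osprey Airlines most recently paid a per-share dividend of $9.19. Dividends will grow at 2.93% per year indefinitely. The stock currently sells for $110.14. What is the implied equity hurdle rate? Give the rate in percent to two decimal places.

Rearranging the constant-growth DDM: r = D₁/P₀ + g.
D₁ = 9.19 × (1 + 0.0293) = 9.4593.
r = 9.4593 / 110.14 + 0.0293 = 0.08588 + 0.0293 = 0.11518

11.52%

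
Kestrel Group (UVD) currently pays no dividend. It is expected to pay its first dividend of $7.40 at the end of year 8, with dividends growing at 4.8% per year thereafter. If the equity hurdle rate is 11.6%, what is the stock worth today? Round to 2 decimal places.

Deferred-dividend DDM. At t=7 the remaining stream is a growing perpetuity with first payment D_8 = 7.40.
V_7 = D_8/(r−g) = 7.40/(0.116−0.048) = 108.8235
P₀ = V_7/(1+r)^7 = 108.8235/(1+0.116)^7 = 50.4747

$50.47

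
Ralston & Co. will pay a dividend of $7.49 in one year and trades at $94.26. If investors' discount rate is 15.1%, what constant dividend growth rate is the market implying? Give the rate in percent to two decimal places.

7.15%

From P₀ = D₁/(r − g), the implied growth is g = r − D₁/P₀.
g = 0.151 − 7.49/94.26 = 0.151 − 0.07946 = 0.07154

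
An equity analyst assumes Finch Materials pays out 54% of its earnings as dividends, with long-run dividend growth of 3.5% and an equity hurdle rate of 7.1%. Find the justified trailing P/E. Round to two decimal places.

Justified trailing P/E = b(1+g)/(r−g) = 0.54×(1+0.035)/(0.071−0.035) = 15.5250

15.53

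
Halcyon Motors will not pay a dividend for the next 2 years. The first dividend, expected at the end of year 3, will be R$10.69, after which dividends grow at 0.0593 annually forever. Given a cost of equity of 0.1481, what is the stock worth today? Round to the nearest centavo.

R$91.33

Deferred-dividend DDM. At t=2 the remaining stream is a growing perpetuity with first payment D_3 = 10.69.
V_2 = D_3/(r−g) = 10.69/(0.1481−0.0593) = 120.3829
P₀ = V_2/(1+r)^2 = 120.3829/(1+0.1481)^2 = 91.3283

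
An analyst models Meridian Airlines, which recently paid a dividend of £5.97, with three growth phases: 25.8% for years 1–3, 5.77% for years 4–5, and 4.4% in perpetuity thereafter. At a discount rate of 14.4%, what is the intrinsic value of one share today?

£106.69

Three-stage DDM. Project D₁…D_5; terminal Gordon value at t=5 with g = 0.044; discount at r = 0.144.
D_1 = 7.5103
D_2 = 9.4479
D_3 = 11.8855
D_4 = 12.5713
D_5 = 13.2966
TV_5 = 13.8817/(0.144−0.044) = 138.8167
P₀ = Σ Dₜ/(1+r)ᵗ + TV_5/(1+r)^5 = 106.6935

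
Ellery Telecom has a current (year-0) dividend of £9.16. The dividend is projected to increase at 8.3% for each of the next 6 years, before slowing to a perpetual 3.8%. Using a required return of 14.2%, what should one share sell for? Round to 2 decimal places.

£112.34

Two-stage DDM. Project D₁…D_6 at 0.083, terminal growth 0.038, discount at r = 0.142.
D_1 = 9.9203
D_2 = 10.7437
D_3 = 11.6354
D_4 = 12.6011
D_5 = 13.6470
D_6 = 14.7797
Terminal value at t=6: TV = D_7/(r−g) = 15.3413/(0.142−0.038) = 147.5130
P₀ = 9.9203/(1+0.142)^1 + 10.7437/(1+0.142)^2 + 11.6354/(1+0.142)^3 + 12.6011/(1+0.142)^4 + 13.6470/(1+0.142)^5 + 14.7797/(1+0.142)^6 + 147.5130/(1+0.142)^6 = 112.3367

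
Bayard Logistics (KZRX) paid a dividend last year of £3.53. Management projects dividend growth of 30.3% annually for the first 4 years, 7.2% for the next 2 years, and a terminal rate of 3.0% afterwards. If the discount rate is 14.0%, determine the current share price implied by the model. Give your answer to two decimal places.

£80.82

Three-stage DDM. Project D₁…D_6; terminal Gordon value at t=6 with g = 0.03; discount at r = 0.14.
D_1 = 4.5996
D_2 = 5.9933
D_3 = 7.8092
D_4 = 10.1754
D_5 = 10.9081
D_6 = 11.6934
TV_6 = 12.0442/(0.14−0.03) = 109.4930
P₀ = Σ Dₜ/(1+r)ᵗ + TV_6/(1+r)^6 = 80.8182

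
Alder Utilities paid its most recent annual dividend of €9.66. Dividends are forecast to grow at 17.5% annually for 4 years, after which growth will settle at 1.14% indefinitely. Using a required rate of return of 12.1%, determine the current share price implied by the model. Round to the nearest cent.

Two-stage DDM. Project D₁…D_4 at 0.175, terminal growth 0.0114, discount at r = 0.121.
D_1 = 11.3505
D_2 = 13.3368
D_3 = 15.6708
D_4 = 18.4132
Terminal value at t=4: TV = D_5/(r−g) = 18.6231/(0.121−0.0114) = 169.9186
P₀ = 11.3505/(1+0.121)^1 + 13.3368/(1+0.121)^2 + 15.6708/(1+0.121)^3 + 18.4132/(1+0.121)^4 + 169.9186/(1+0.121)^4 = 151.1245

€151.12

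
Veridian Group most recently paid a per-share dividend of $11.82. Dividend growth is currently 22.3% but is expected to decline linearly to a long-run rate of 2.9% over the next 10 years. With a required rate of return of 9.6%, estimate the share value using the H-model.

H-model: P₀ = D₀[(1+g_L) + H(g_S−g_L)]/(r−g_L), with H = 10/2 = 5.
P₀ = 11.82 × [(1+0.029) + 5×(0.223−0.029)] / (0.096−0.029)
   = 11.82 × 1.9990 / 0.067 = 352.6594

$352.66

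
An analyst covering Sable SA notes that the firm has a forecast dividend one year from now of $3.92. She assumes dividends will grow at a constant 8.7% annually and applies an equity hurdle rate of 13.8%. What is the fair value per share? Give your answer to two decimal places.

$76.86

Gordon growth model: P₀ = D₁/(r − g), with D₁ = 3.92 given directly.
P₀ = 3.9200 / (0.138 − 0.087) = 3.9200 / 0.051 = 76.8627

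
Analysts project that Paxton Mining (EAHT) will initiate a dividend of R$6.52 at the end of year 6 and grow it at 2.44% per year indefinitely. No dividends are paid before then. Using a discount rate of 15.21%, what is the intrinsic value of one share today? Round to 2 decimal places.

R$25.15

Deferred-dividend DDM. At t=5 the remaining stream is a growing perpetuity with first payment D_6 = 6.52.
V_5 = D_6/(r−g) = 6.52/(0.1521−0.0244) = 51.0572
P₀ = V_5/(1+r)^5 = 51.0572/(1+0.1521)^5 = 25.1539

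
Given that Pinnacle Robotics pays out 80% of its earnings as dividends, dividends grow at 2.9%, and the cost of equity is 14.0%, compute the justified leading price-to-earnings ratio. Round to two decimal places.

7.21

Justified leading P/E = b/(r−g) = 0.80/(0.14−0.029) = 7.2072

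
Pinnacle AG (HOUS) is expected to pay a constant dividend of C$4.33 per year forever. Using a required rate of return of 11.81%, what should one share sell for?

Zero-growth DDM (perpetuity): P₀ = D/r = 4.33 / 0.1181 = 36.6638

C$36.66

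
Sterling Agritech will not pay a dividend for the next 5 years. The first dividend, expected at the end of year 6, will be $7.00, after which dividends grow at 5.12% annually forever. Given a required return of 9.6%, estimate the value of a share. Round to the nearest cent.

$98.80

Deferred-dividend DDM. At t=5 the remaining stream is a growing perpetuity with first payment D_6 = 7.00.
V_5 = D_6/(r−g) = 7.00/(0.096−0.0512) = 156.2500
P₀ = V_5/(1+r)^5 = 156.2500/(1+0.096)^5 = 98.8023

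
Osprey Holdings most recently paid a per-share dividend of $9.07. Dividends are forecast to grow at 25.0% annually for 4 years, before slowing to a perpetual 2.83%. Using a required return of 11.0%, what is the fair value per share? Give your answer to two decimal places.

Two-stage DDM. Project D₁…D_4 at 0.25, terminal growth 0.0283, discount at r = 0.11.
D_1 = 11.3375
D_2 = 14.1719
D_3 = 17.7148
D_4 = 22.1436
Terminal value at t=4: TV = D_5/(r−g) = 22.7702/(0.11−0.0283) = 278.7052
P₀ = 11.3375/(1+0.11)^1 + 14.1719/(1+0.11)^2 + 17.7148/(1+0.11)^3 + 22.1436/(1+0.11)^4 + 278.7052/(1+0.11)^4 = 232.8475

$232.85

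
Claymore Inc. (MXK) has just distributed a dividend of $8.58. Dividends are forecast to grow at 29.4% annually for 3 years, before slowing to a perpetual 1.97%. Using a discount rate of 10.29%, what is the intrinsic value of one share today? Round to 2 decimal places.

Two-stage DDM. Project D₁…D_3 at 0.294, terminal growth 0.0197, discount at r = 0.1029.
D_1 = 11.1025
D_2 = 14.3667
D_3 = 18.5905
Terminal value at t=3: TV = D_4/(r−g) = 18.9567/(0.1029−0.0197) = 227.8448
P₀ = 11.1025/(1+0.1029)^1 + 14.3667/(1+0.1029)^2 + 18.5905/(1+0.1029)^3 + 227.8448/(1+0.1029)^3 = 205.5714

$205.57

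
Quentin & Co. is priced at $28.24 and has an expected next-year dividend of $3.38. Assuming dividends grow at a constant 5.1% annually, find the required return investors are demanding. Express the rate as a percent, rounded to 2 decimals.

17.07%

Rearranging the constant-growth DDM: r = D₁/P₀ + g.
r = 3.3800 / 28.24 + 0.051 = 0.11969 + 0.051 = 0.17069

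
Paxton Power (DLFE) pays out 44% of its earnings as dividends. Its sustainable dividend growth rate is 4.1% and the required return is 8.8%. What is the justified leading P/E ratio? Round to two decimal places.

Justified leading P/E = b/(r−g) = 0.44/(0.088−0.041) = 9.3617

9.36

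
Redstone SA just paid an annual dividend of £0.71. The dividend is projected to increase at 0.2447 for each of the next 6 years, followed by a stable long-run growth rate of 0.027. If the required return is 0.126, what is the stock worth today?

£19.58

Two-stage DDM. Project D₁…D_6 at 0.2447, terminal growth 0.027, discount at r = 0.126.
D_1 = 0.8837
D_2 = 1.1000
D_3 = 1.3692
D_4 = 1.7042
D_5 = 2.1212
D_6 = 2.6403
Terminal value at t=6: TV = D_7/(r−g) = 2.7115/(0.126−0.027) = 27.3894
P₀ = 0.8837/(1+0.126)^1 + 1.1000/(1+0.126)^2 + 1.3692/(1+0.126)^3 + 1.7042/(1+0.126)^4 + 2.1212/(1+0.126)^5 + 2.6403/(1+0.126)^6 + 27.3894/(1+0.126)^6 = 19.5775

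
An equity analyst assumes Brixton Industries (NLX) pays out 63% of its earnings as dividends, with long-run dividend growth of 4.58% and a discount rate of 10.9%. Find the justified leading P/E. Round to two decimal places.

Justified leading P/E = b/(r−g) = 0.63/(0.109−0.0458) = 9.9684

9.97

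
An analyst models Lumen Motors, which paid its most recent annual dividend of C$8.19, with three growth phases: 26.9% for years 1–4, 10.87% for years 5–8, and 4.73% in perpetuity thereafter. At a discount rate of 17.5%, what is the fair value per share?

Three-stage DDM. Project D₁…D_8; terminal Gordon value at t=8 with g = 0.0473; discount at r = 0.175.
D_1 = 10.3931
D_2 = 13.1889
D_3 = 16.7367
D_4 = 21.2388
D_5 = 23.5475
D_6 = 26.1071
D_7 = 28.9449
D_8 = 32.0912
TV_8 = 33.6092/(0.175−0.0473) = 263.1884
P₀ = Σ Dₜ/(1+r)ᵗ + TV_8/(1+r)^8 = 150.9223

C$150.92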